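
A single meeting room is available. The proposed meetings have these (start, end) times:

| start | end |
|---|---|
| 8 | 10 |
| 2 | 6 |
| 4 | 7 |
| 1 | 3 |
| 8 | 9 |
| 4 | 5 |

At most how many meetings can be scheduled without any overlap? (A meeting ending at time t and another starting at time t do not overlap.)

3

Order by finish time; keep every interval that doesn't clash with the previous kept one.
Sorted by end: (1,3)  (4,5)  (2,6)  (4,7)  (8,9)  (8,10)
take (1,3); take (4,5); skip (2,6); skip (4,7); take (8,9); skip (8,10).
Selected 3 meetings.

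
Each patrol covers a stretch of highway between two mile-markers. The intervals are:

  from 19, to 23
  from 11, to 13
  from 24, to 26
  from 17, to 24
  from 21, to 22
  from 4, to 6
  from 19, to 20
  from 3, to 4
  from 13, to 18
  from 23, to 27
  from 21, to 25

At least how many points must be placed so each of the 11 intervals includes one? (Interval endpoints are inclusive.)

Sort by right endpoint; whenever an interval is uncovered, place a point at its right end.
Sorted: [3,4] [4,6] [11,13] [13,18] [19,20] [21,22] [19,23] [17,24] [21,25] [24,26] [23,27]
{[3,4],[4,6]} hit by 4; {[11,13],[13,18]} hit by 13; {[19,20]} hit by 20; {[21,22],[19,23],[17,24],[21,25]} hit by 22; {[24,26],[23,27]} hit by 26.
Points: 4, 13, 20, 22, 26 (5 total).

5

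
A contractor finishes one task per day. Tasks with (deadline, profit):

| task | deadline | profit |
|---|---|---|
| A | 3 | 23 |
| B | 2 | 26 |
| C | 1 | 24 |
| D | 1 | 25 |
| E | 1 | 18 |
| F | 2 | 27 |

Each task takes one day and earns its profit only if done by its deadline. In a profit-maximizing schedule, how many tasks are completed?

3

Profit order: F=27 B=26 D=25 C=24 A=23 E=18
Assign: F→slot 2, B→slot 1, D skipped, C skipped, A→slot 3, E skipped.
Slots: [1:B] [2:F] [3:A]
3 of 6 scheduled.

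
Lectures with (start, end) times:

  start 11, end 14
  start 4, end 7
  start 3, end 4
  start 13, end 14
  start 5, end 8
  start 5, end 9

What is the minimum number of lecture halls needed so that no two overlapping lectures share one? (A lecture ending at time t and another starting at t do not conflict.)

3

starts: [3, 4, 5, 5, 11, 13]
ends:   [4, 7, 8, 9, 14, 14]
s3→1 e4→0 s4→1 s5→2 s5→3  — peak 3.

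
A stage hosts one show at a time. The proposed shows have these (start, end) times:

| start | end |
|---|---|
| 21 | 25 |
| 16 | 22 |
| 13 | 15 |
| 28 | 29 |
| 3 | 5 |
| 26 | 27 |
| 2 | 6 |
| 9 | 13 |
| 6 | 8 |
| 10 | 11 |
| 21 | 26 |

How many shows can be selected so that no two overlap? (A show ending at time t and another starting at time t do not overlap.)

Sorted by end: (3,5)  (2,6)  (6,8)  (10,11)  (9,13)  (13,15)  (16,22)  (21,25)  (21,26)  (26,27)  (28,29)
take (3,5); take (6,8); take (10,11); take (13,15); take (16,22); take (26,27); take (28,29).
Selected 7 shows.

7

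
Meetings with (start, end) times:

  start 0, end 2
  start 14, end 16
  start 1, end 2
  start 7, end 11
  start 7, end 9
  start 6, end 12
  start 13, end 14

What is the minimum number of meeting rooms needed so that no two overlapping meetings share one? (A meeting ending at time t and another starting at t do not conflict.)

3

starts: [0, 1, 6, 7, 7, 13, 14]
ends:   [2, 2, 9, 11, 12, 14, 16]
s0→1 s1→2 e2→1 e2→0 s6→1 s7→2 s7→3  — peak 3.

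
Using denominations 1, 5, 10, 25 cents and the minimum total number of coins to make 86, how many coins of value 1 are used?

1

Use the largest denomination that fits, subtract, and repeat.
86 − 3×25→11 − 1×10→1 − 1×1→0
Count of 1: 1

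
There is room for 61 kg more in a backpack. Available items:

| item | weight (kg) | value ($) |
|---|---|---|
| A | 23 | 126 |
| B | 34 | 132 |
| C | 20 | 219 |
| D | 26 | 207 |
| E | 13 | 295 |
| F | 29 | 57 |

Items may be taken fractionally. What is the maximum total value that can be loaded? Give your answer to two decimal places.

731.96

Sort by value per unit weight and fill in that order.
Ratios (sorted): E 22.69, C 10.95, D 7.96, A 5.48, B 3.88, F 1.97
take E (13 @ 295); take C (20 @ 219); take D (26 @ 207); take 2/23 of A → 10.96. Capacity used 61/61.
Total value = 731.96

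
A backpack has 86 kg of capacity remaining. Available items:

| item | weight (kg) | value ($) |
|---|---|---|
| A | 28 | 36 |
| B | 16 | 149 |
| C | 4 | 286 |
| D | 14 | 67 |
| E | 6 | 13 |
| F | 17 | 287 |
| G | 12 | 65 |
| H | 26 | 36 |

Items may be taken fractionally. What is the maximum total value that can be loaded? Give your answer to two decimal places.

Ratios (sorted): C 71.50, F 16.88, B 9.31, G 5.42, D 4.79, E 2.17, H 1.38, A 1.29
take C (4 @ 286); take F (17 @ 287); take B (16 @ 149); take G (12 @ 65); take D (14 @ 67); take E (6 @ 13); take 17/26 of H → 23.54. Capacity used 86/86.
Total value = 890.54

890.54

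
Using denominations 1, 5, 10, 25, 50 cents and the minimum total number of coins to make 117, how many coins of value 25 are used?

Use the largest denomination that fits, subtract, and repeat.
117 − 2×50→17 − 1×10→7 − 1×5→2 − 2×1→0
Count of 25: 0

0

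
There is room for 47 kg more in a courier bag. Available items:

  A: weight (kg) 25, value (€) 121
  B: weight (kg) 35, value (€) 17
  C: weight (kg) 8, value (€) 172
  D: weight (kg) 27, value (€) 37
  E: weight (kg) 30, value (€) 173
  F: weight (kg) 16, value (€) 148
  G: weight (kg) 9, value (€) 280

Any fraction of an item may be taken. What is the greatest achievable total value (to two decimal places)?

Greedy by value/weight ratio, highest first.
Order: G (280/9=31.11) > C (172/8=21.50) > F (148/16=9.25) > E (173/30=5.77) > A (121/25=4.84) > D (37/27=1.37) > B (17/35=0.49)
Fill: take G (9 @ 280) → take C (8 @ 172) → take F (16 @ 148) → take 14/30 of E → 80.73; 47/47 used.
Total value = 680.73

680.73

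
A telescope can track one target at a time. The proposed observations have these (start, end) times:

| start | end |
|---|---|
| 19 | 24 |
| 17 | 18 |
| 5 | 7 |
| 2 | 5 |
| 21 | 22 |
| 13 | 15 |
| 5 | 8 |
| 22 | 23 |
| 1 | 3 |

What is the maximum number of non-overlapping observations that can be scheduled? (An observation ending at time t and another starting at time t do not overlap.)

6

By end time: (1,3), (2,5), (5,7), (5,8), (13,15), (17,18), (21,22), (22,23), (19,24).
Pick (1,3); next start ≥ 3 → (5,7); next start ≥ 7 → (13,15); next start ≥ 15 → (17,18); next start ≥ 18 → (21,22); next start ≥ 22 → (22,23).
Selected 6 observations.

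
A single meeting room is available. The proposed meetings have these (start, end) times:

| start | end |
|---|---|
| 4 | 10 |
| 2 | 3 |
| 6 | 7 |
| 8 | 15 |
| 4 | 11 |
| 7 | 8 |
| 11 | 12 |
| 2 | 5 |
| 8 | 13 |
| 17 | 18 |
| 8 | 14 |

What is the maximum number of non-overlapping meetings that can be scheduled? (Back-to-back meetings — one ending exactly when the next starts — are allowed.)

5

By end time: (2,3), (2,5), (6,7), (7,8), (4,10), (4,11), (11,12), (8,13), (8,14), (8,15), (17,18).
Pick (2,3); next start ≥ 3 → (6,7); next start ≥ 7 → (7,8); next start ≥ 8 → (11,12); next start ≥ 12 → (17,18).
Selected 5 meetings.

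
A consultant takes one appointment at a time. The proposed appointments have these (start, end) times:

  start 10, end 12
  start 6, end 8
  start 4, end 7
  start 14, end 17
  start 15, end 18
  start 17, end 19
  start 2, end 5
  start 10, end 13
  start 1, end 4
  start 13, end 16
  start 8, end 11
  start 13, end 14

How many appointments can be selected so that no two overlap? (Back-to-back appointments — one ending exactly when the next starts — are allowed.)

Sorted by end: (1,4)  (2,5)  (4,7)  (6,8)  (8,11)  (10,12)  (10,13)  (13,14)  (13,16)  (14,17)  (15,18)  (17,19)
take (1,4); take (4,7); take (8,11); skip (10,12); take (13,14); skip (13,16); take (14,17); skip (15,18); take (17,19).
Selected 6 appointments.

6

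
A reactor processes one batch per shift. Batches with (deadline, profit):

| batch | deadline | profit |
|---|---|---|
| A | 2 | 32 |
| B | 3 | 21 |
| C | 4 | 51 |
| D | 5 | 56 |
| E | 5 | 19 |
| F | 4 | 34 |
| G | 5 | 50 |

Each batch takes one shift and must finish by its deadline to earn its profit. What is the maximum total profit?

By profit: D(d5,56), C(d4,51), G(d5,50), F(d4,34), A(d2,32), B(d3,21), E(d5,19)
D→slot 5; C→slot 4; G→slot 3; F→slot 2; A→slot 1; B skipped; E skipped.
Profit = 32 + 34 + 50 + 51 + 56 = 223

223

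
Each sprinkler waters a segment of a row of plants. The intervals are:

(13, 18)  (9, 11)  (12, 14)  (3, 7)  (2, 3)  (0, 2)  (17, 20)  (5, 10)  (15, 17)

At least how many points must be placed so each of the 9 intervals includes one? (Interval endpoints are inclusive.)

5

Sorted: [0,2] [2,3] [3,7] [5,10] [9,11] [12,14] [15,17] [13,18] [17,20]
{[0,2],[2,3]} hit by 2; {[3,7],[5,10]} hit by 7; {[9,11]} hit by 11; {[12,14]} hit by 14; {[15,17],[13,18],[17,20]} hit by 17.
Points: 2, 7, 11, 14, 17 (5 total).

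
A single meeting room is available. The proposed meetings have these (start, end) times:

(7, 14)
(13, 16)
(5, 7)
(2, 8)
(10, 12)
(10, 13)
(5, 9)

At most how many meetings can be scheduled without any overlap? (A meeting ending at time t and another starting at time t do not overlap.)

By end time: (5,7), (2,8), (5,9), (10,12), (10,13), (7,14), (13,16).
Pick (5,7); next start ≥ 7 → (10,12); next start ≥ 12 → (13,16).
Selected 3 meetings.

3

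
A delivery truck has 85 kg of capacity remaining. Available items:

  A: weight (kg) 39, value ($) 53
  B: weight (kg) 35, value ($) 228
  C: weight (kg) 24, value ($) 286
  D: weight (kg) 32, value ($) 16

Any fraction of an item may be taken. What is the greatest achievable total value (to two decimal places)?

549.33

Ratios (sorted): C 11.92, B 6.51, A 1.36, D 0.50
take C (24 @ 286); take B (35 @ 228); take 26/39 of A → 35.33. Capacity used 85/85.
Total value = 549.33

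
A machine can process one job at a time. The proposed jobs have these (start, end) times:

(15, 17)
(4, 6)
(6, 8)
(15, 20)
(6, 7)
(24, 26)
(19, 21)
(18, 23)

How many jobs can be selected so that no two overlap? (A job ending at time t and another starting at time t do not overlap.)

By end time: (4,6), (6,7), (6,8), (15,17), (15,20), (19,21), (18,23), (24,26).
Pick (4,6); next start ≥ 6 → (6,7); next start ≥ 7 → (15,17); next start ≥ 17 → (19,21); next start ≥ 21 → (24,26).
Selected 5 jobs.

5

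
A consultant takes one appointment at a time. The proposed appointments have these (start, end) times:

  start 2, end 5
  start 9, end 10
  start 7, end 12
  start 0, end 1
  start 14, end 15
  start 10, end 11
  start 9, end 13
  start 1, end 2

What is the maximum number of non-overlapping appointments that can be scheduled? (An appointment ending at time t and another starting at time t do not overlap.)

6

Sorted by end: (0,1)  (1,2)  (2,5)  (9,10)  (10,11)  (7,12)  (9,13)  (14,15)
take (0,1); take (1,2); take (2,5); take (9,10); take (10,11); take (14,15).
Selected 6 appointments.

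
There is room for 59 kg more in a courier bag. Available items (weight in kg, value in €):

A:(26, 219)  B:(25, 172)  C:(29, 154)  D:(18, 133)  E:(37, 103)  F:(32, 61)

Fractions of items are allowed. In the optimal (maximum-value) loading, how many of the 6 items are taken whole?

Sort by value per unit weight and fill in that order.
Ratios (sorted): A 8.42, D 7.39, B 6.88, C 5.31, E 2.78, F 1.91
take A (26 @ 219); take D (18 @ 133); take 15/25 of B → 103.20. Capacity used 59/59.
2 item(s) taken whole; one partial (take 15/25 of B).

2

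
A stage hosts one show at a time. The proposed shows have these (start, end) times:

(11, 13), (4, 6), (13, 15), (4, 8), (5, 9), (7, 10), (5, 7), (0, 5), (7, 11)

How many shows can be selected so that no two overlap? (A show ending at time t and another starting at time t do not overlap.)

Order by finish time; keep every interval that doesn't clash with the previous kept one.
By end time: (0,5), (4,6), (5,7), (4,8), (5,9), (7,10), (7,11), (11,13), (13,15).
Pick (0,5); next start ≥ 5 → (5,7); next start ≥ 7 → (7,10); next start ≥ 10 → (11,13); next start ≥ 13 → (13,15).
Selected 5 shows.

5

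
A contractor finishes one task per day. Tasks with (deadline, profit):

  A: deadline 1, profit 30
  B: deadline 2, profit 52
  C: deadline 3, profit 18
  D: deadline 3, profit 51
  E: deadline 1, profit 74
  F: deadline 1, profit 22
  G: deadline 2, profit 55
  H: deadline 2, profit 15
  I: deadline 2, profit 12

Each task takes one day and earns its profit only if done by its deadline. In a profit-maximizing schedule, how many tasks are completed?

By profit: E(d1,74), G(d2,55), B(d2,52), D(d3,51), A(d1,30), F(d1,22), C(d3,18), H(d2,15), I(d2,12)
E→slot 1; G→slot 2; B skipped; D→slot 3; A skipped; F skipped; C skipped; H skipped; I skipped.
3 of 9 scheduled.

3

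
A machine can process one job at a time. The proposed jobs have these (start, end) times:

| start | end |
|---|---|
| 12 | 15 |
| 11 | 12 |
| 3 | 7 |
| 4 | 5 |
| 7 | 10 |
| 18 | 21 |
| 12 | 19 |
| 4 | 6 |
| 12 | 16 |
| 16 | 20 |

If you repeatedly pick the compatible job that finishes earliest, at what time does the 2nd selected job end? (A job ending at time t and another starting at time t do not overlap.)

10

Sort by end time and greedily take each interval whose start is ≥ the last chosen end.
Sorted by end: (4,5)  (4,6)  (3,7)  (7,10)  (11,12)  (12,15)  (12,16)  (12,19)  (16,20)  (18,21)
take (4,5); skip (3,7); take (7,10); take (11,12); take (12,15); skip (12,19); take (16,20).
Selected: (4,5) (7,10) (11,12) (12,15) (16,20)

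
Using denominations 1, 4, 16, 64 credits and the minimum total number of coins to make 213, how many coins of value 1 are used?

Greedy: take as many of the largest coin as possible, then repeat with the remainder.
213 = 3×64 + 1×16 + 1×4 + 1×1
Count of 1: 1

1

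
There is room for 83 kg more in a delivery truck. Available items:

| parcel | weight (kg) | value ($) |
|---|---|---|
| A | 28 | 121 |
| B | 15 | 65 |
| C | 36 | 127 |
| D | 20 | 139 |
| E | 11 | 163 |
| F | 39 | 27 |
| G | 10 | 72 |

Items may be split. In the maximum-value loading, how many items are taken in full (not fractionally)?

4

Sort by value per unit weight and fill in that order.
Ratios (sorted): E 14.82, G 7.20, D 6.95, B 4.33, A 4.32, C 3.53, F 0.69
take E (11 @ 163); take G (10 @ 72); take D (20 @ 139); take B (15 @ 65); take 27/28 of A → 116.68. Capacity used 83/83.
4 item(s) taken whole; one partial (take 27/28 of A).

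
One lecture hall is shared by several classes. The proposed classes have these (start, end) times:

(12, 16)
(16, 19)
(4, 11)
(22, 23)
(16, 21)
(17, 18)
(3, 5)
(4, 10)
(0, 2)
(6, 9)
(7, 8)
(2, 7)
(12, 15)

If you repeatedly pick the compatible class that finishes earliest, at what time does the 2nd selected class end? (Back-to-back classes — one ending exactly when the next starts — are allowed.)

Sort by end time and greedily take each interval whose start is ≥ the last chosen end.
By end time: (0,2), (3,5), (2,7), (7,8), (6,9), (4,10), (4,11), (12,15), (12,16), (17,18), (16,19), (16,21), (22,23).
Pick (0,2); next start ≥ 2 → (3,5); next start ≥ 5 → (7,8); next start ≥ 8 → (12,15); next start ≥ 15 → (17,18); next start ≥ 18 → (22,23).
Selected: (0,2) (3,5) (7,8) (12,15) (17,18) (22,23)

5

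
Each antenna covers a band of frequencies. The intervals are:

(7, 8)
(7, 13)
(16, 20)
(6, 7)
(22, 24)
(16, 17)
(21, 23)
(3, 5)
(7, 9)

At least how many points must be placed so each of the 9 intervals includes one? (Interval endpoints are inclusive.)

Process intervals by earliest right end; each time one isn't hit yet, stab at its right endpoint.
By right end: [3,5]  [6,7]  [7,8]  [7,9]  [7,13]  [16,17]  [16,20]  [21,23]  [22,24]
[3,5] uncovered → point at 5; [6,7] uncovered → point at 7; [16,17] uncovered → point at 17; [21,23] uncovered → point at 23.
Points: 5, 7, 17, 23 (4 total).

4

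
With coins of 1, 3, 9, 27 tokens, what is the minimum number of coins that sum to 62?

62 − 2×27→8 − 2×3→2 − 2×1→0
Total coins = 2 + 2 + 2 = 6

6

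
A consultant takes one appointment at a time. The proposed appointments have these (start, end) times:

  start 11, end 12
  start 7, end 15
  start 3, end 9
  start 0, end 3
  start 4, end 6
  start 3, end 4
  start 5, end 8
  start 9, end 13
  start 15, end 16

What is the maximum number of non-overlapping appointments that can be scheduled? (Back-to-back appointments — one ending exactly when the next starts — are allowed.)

Greedy by earliest finish: after sorting by end time, pick each interval compatible with the last pick.
Sorted by end: (0,3)  (3,4)  (4,6)  (5,8)  (3,9)  (11,12)  (9,13)  (7,15)  (15,16)
take (0,3); take (3,4); take (4,6); take (11,12); skip (7,15); take (15,16).
Selected 5 appointments.

5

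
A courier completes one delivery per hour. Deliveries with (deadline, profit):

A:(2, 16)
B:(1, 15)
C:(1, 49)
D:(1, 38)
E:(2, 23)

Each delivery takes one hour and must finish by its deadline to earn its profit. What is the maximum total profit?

By profit: C(d1,49), D(d1,38), E(d2,23), A(d2,16), B(d1,15)
C→slot 1; D skipped; E→slot 2; A skipped; B skipped.
Profit = 49 + 23 = 72

72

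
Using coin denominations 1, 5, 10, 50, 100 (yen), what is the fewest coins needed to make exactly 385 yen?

8

Greedy: take as many of the largest coin as possible, then repeat with the remainder.
385 = 3×100 + 1×50 + 3×10 + 1×5
Total coins = 3 + 1 + 3 + 1 = 8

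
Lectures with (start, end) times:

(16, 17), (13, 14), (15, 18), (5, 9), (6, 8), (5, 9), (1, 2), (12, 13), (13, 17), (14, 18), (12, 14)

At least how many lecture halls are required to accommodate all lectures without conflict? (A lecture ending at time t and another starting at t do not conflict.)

Events (time:±→running): 1:+→1 2:-→0 5:+→1 5:+→2 6:+→3 8:-→2 9:-→1 9:-→0 12:+→1 12:+→2 13:-→1 13:+→2 13:+→3 14:-→2 14:-→1 14:+→2 15:+→3 16:+→4 … peak 4.

4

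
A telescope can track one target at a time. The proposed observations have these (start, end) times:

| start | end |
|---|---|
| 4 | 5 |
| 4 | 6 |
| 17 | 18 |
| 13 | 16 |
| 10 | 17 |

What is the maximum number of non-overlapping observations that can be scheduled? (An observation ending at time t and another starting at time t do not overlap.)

Order by finish time; keep every interval that doesn't clash with the previous kept one.
By end time: (4,5), (4,6), (13,16), (10,17), (17,18).
Pick (4,5); next start ≥ 5 → (13,16); next start ≥ 16 → (17,18).
Selected 3 observations.

3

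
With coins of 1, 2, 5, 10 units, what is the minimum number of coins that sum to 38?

6

38 − 3×10→8 − 1×5→3 − 1×2→1 − 1×1→0
Total coins = 3 + 1 + 1 + 1 = 6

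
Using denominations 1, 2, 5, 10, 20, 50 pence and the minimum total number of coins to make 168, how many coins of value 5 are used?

168 − 3×50→18 − 1×10→8 − 1×5→3 − 1×2→1 − 1×1→0
Count of 5: 1

1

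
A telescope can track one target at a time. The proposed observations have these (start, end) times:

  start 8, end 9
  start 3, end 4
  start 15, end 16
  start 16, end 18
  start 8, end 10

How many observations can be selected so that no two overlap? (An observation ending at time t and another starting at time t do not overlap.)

Order by finish time; keep every interval that doesn't clash with the previous kept one.
Sorted by end: (3,4)  (8,9)  (8,10)  (15,16)  (16,18)
take (3,4); take (8,9); take (15,16); take (16,18).
Selected 4 observations.

4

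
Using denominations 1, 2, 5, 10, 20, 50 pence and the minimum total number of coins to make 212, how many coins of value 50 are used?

Use the largest denomination that fits, subtract, and repeat.
212 = 4×50 + 1×10 + 1×2
Count of 50: 4

4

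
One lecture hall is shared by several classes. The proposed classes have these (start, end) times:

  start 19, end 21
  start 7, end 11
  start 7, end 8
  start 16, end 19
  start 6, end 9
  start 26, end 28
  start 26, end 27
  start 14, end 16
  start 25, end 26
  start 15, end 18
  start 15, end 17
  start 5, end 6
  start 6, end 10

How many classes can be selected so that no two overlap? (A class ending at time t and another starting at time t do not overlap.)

Sorted by end: (5,6)  (7,8)  (6,9)  (6,10)  (7,11)  (14,16)  (15,17)  (15,18)  (16,19)  (19,21)  (25,26)  (26,27)  (26,28)
take (5,6); take (7,8); take (14,16); take (16,19); take (19,21); take (25,26); take (26,27); skip (26,28).
Selected 7 classes.

7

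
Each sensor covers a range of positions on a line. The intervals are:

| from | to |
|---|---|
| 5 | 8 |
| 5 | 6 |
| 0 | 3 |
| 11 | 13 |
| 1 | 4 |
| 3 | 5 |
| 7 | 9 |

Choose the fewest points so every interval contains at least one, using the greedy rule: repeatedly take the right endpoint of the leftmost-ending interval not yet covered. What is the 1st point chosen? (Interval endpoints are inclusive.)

3

By right end: [0,3]  [1,4]  [3,5]  [5,6]  [5,8]  [7,9]  [11,13]
[0,3] uncovered → point at 3; [5,6] uncovered → point at 6; [7,9] uncovered → point at 9; [11,13] uncovered → point at 13.
Points: 3, 6, 9, 13 (4 total).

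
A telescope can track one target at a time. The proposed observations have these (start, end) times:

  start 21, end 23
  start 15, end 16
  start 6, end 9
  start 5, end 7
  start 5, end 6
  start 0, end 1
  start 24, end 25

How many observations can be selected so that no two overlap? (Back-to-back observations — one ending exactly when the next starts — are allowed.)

6

Sorted by end: (0,1)  (5,6)  (5,7)  (6,9)  (15,16)  (21,23)  (24,25)
take (0,1); take (5,6); skip (5,7); take (6,9); take (15,16); take (21,23); take (24,25).
Selected 6 observations.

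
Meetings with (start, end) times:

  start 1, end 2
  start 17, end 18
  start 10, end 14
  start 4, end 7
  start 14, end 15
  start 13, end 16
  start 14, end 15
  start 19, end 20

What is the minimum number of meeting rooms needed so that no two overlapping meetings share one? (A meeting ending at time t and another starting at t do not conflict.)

3

Events (time:±→running): 1:+→1 2:-→0 4:+→1 7:-→0 10:+→1 13:+→2 14:-→1 14:+→2 14:+→3 … peak 3.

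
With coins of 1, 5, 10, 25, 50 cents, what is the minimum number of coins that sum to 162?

6

Use the largest denomination that fits, subtract, and repeat.
162 = 3×50 + 1×10 + 2×1
Total coins = 3 + 1 + 2 = 6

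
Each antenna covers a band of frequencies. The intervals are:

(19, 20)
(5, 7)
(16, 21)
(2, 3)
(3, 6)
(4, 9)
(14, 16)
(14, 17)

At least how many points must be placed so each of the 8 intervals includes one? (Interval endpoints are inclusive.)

4

By right end: [2,3]  [3,6]  [5,7]  [4,9]  [14,16]  [14,17]  [19,20]  [16,21]
[2,3] uncovered → point at 3; [5,7] uncovered → point at 7; [14,16] uncovered → point at 16; [19,20] uncovered → point at 20.
Points: 3, 7, 16, 20 (4 total).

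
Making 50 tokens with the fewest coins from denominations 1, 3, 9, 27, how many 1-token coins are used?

50 − 1×27→23 − 2×9→5 − 1×3→2 − 2×1→0
Count of 1: 2

2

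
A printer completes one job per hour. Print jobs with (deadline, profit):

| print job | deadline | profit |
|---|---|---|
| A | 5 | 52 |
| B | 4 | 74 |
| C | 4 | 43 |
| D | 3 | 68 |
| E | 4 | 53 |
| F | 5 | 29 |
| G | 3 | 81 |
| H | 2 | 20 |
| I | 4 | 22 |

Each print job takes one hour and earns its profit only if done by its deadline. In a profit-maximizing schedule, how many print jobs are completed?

5

By profit: G(d3,81), B(d4,74), D(d3,68), E(d4,53), A(d5,52), C(d4,43), F(d5,29), I(d4,22), H(d2,20)
G→slot 3; B→slot 4; D→slot 2; E→slot 1; A→slot 5; C skipped; F skipped; I skipped; H skipped.
5 of 9 scheduled.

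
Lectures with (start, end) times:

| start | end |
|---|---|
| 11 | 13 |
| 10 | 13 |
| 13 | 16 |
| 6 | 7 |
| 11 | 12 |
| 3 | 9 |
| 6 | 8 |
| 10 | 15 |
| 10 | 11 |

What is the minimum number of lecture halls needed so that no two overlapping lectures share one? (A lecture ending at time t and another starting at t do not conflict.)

The answer is the maximum number of intervals overlapping at any instant.
starts: [3, 6, 6, 10, 10, 10, 11, 11, 13]
ends:   [7, 8, 9, 11, 12, 13, 13, 15, 16]
s3→1 s6→2 s6→3 e7→2 e8→1 e9→0 s10→1 s10→2 s10→3 e11→2 s11→3 s11→4  — peak 4.

4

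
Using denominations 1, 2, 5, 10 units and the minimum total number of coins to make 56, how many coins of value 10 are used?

5

56 − 5×10→6 − 1×5→1 − 1×1→0
Count of 10: 5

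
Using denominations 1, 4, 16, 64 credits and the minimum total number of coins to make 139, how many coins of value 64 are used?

2

Greedy: take as many of the largest coin as possible, then repeat with the remainder.
139 = 2×64 + 2×4 + 3×1
Count of 64: 2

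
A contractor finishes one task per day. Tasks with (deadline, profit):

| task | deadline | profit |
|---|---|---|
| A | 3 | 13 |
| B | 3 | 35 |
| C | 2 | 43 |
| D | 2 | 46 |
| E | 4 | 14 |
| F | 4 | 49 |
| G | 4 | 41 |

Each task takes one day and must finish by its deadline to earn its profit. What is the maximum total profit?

Take jobs in profit order; each goes to the latest open slot no later than its deadline.
By profit: F(d4,49), D(d2,46), C(d2,43), G(d4,41), B(d3,35), E(d4,14), A(d3,13)
F→slot 4; D→slot 2; C→slot 1; G→slot 3; B skipped; E skipped; A skipped.
Profit = 43 + 46 + 41 + 49 = 179

179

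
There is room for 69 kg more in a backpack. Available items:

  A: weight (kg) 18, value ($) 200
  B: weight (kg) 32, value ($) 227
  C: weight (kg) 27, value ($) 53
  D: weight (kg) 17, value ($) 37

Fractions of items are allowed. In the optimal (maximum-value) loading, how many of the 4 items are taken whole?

3

Order: A (200/18=11.11) > B (227/32=7.09) > D (37/17=2.18) > C (53/27=1.96)
Fill: take A (18 @ 200) → take B (32 @ 227) → take D (17 @ 37) → take 2/27 of C → 3.93; 69/69 used.
3 item(s) taken whole; one partial (take 2/27 of C).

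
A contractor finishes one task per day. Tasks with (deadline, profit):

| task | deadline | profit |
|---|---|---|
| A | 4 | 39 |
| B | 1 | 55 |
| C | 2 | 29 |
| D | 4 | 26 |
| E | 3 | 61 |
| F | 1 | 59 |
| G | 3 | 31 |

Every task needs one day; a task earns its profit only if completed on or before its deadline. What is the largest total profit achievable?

190

Profit order: E=61 F=59 B=55 A=39 G=31 C=29 D=26
Assign: E→slot 3, F→slot 1, B skipped, A→slot 4, G→slot 2, C skipped, D skipped.
Slots: [1:F] [2:G] [3:E] [4:A]
Profit = 59 + 31 + 61 + 39 = 190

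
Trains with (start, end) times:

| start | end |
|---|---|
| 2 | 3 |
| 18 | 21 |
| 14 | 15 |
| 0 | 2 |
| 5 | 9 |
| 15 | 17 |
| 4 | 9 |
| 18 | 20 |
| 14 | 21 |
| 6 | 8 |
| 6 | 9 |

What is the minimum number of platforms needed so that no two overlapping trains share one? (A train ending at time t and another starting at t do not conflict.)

4

Events (time:±→running): 0:+→1 2:-→0 2:+→1 3:-→0 4:+→1 5:+→2 6:+→3 6:+→4 … peak 4.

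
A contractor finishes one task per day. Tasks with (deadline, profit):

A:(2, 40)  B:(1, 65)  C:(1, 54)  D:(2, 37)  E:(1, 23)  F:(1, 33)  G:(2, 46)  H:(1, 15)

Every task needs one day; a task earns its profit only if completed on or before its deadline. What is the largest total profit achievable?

Take jobs in profit order; each goes to the latest open slot no later than its deadline.
By profit: B(d1,65), C(d1,54), G(d2,46), A(d2,40), D(d2,37), F(d1,33), E(d1,23), H(d1,15)
B→slot 1; C skipped; G→slot 2; A skipped; D skipped; F skipped; E skipped; H skipped.
Profit = 65 + 46 = 111

111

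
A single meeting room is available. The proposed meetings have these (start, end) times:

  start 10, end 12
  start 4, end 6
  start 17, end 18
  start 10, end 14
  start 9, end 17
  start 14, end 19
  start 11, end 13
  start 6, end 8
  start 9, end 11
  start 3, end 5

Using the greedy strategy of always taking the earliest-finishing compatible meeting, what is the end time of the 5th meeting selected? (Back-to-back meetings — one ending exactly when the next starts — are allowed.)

18

Sorted by end: (3,5)  (4,6)  (6,8)  (9,11)  (10,12)  (11,13)  (10,14)  (9,17)  (17,18)  (14,19)
take (3,5); take (6,8); take (9,11); take (11,13); skip (10,14); take (17,18).
Selected: (3,5) (6,8) (9,11) (11,13) (17,18)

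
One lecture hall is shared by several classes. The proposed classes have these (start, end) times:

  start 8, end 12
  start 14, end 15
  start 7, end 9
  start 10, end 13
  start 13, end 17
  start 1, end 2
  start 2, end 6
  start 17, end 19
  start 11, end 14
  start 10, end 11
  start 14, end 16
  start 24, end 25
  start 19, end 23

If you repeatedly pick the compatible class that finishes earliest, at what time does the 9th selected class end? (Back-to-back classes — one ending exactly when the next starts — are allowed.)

Greedy by earliest finish: after sorting by end time, pick each interval compatible with the last pick.
Sorted by end: (1,2)  (2,6)  (7,9)  (10,11)  (8,12)  (10,13)  (11,14)  (14,15)  (14,16)  (13,17)  (17,19)  (19,23)  (24,25)
take (1,2); take (2,6); take (7,9); take (10,11); take (11,14); take (14,15); skip (14,16); take (17,19); take (19,23); take (24,25).
Selected: (1,2) (2,6) (7,9) (10,11) (11,14) (14,15) (17,19) (19,23) (24,25)

25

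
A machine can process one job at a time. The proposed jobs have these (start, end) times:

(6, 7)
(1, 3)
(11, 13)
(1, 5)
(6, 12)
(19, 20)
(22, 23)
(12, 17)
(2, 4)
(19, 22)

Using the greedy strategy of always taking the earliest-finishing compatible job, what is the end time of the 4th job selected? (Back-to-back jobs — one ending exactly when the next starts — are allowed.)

20

Greedy by earliest finish: after sorting by end time, pick each interval compatible with the last pick.
Sorted by end: (1,3)  (2,4)  (1,5)  (6,7)  (6,12)  (11,13)  (12,17)  (19,20)  (19,22)  (22,23)
take (1,3); skip (1,5); take (6,7); take (11,13); skip (12,17); take (19,20); take (22,23).
Selected: (1,3) (6,7) (11,13) (19,20) (22,23)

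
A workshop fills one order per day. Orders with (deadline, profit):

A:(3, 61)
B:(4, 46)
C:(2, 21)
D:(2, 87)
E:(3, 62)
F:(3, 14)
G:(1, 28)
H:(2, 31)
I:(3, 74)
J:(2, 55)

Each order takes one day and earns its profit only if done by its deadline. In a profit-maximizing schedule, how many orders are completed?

4

Profit order: D=87 I=74 E=62 A=61 J=55 B=46 H=31 G=28 C=21 F=14
Assign: D→slot 2, I→slot 3, E→slot 1, A skipped, J skipped, B→slot 4, H skipped, G skipped, C skipped, F skipped.
Slots: [1:E] [2:D] [3:I] [4:B]
4 of 10 scheduled.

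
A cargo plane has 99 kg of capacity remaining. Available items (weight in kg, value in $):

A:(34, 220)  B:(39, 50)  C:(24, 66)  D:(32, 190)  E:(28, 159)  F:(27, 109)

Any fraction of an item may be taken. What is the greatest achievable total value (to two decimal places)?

Greedy by value/weight ratio, highest first.
Order: A (220/34=6.47) > D (190/32=5.94) > E (159/28=5.68) > F (109/27=4.04) > C (66/24=2.75) > B (50/39=1.28)
Fill: take A (34 @ 220) → take D (32 @ 190) → take E (28 @ 159) → take 5/27 of F → 20.19; 99/99 used.
Total value = 589.19

589.19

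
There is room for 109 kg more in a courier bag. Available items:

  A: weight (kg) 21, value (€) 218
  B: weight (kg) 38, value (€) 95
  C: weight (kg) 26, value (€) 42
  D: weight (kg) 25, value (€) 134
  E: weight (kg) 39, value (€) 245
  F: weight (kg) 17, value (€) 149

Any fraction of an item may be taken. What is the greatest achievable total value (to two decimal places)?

763.50

Ratios (sorted): A 10.38, F 8.76, E 6.28, D 5.36, B 2.50, C 1.62
take A (21 @ 218); take F (17 @ 149); take E (39 @ 245); take D (25 @ 134); take 7/38 of B → 17.50. Capacity used 109/109.
Total value = 763.50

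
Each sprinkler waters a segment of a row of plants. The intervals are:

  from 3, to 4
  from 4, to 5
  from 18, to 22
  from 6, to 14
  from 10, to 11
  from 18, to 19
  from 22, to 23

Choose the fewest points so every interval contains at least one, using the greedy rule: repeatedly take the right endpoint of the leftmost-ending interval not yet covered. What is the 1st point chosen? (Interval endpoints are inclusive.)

4

By right end: [3,4]  [4,5]  [10,11]  [6,14]  [18,19]  [18,22]  [22,23]
[3,4] uncovered → point at 4; [10,11] uncovered → point at 11; [18,19] uncovered → point at 19; [22,23] uncovered → point at 23.
Points: 4, 11, 19, 23 (4 total).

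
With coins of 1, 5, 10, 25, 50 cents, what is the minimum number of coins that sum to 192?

8

192 − 3×50→42 − 1×25→17 − 1×10→7 − 1×5→2 − 2×1→0
Total coins = 3 + 1 + 1 + 1 + 2 = 8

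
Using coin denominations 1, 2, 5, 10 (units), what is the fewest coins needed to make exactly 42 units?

42 − 4×10→2 − 1×2→0
Total coins = 4 + 1 = 5

5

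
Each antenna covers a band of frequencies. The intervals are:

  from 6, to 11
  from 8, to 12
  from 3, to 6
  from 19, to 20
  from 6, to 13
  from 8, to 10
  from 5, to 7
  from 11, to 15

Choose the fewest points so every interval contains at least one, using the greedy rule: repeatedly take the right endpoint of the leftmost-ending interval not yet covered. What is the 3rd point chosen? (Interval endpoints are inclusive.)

15

Sort by right endpoint; whenever an interval is uncovered, place a point at its right end.
By right end: [3,6]  [5,7]  [8,10]  [6,11]  [8,12]  [6,13]  [11,15]  [19,20]
[3,6] uncovered → point at 6; [8,10] uncovered → point at 10; [11,15] uncovered → point at 15; [19,20] uncovered → point at 20.
Points: 6, 10, 15, 20 (4 total).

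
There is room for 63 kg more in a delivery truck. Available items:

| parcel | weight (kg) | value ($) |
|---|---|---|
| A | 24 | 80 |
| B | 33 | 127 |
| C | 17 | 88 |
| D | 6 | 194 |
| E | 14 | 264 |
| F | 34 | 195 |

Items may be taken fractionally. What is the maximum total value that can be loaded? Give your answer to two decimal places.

699.59

Ratios (sorted): D 32.33, E 18.86, F 5.74, C 5.18, B 3.85, A 3.33
take D (6 @ 194); take E (14 @ 264); take F (34 @ 195); take 9/17 of C → 46.59. Capacity used 63/63.
Total value = 699.59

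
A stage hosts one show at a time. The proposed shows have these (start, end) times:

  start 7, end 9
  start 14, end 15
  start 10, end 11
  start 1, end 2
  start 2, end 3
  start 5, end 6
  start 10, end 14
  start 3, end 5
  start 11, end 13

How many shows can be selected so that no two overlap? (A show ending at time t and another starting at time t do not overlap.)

Greedy by earliest finish: after sorting by end time, pick each interval compatible with the last pick.
Sorted by end: (1,2)  (2,3)  (3,5)  (5,6)  (7,9)  (10,11)  (11,13)  (10,14)  (14,15)
take (1,2); take (2,3); take (3,5); take (5,6); take (7,9); take (10,11); take (11,13); take (14,15).
Selected 8 shows.

8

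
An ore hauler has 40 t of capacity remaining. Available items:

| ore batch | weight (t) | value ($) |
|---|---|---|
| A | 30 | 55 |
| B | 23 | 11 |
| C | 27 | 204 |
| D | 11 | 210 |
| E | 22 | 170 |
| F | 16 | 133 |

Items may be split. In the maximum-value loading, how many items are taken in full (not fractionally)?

Greedy by value/weight ratio, highest first.
Order: D (210/11=19.09) > F (133/16=8.31) > E (170/22=7.73) > C (204/27=7.56) > A (55/30=1.83) > B (11/23=0.48)
Fill: take D (11 @ 210) → take F (16 @ 133) → take 13/22 of E → 100.45; 40/40 used.
2 item(s) taken whole; one partial (take 13/22 of E).

2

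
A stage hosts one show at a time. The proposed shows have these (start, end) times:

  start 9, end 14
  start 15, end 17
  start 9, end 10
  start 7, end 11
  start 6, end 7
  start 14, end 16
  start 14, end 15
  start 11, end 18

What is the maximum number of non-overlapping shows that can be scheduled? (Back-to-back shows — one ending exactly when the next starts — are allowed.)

4

Sorted by end: (6,7)  (9,10)  (7,11)  (9,14)  (14,15)  (14,16)  (15,17)  (11,18)
take (6,7); take (9,10); skip (7,11); take (14,15); take (15,17); skip (11,18).
Selected 4 shows.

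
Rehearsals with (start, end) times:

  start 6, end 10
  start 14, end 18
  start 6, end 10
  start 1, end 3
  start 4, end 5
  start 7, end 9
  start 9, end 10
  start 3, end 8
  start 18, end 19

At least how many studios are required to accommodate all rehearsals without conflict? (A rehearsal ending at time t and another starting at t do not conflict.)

4

The answer is the maximum number of intervals overlapping at any instant.
Events (time:±→running): 1:+→1 3:-→0 3:+→1 4:+→2 5:-→1 6:+→2 6:+→3 7:+→4 … peak 4.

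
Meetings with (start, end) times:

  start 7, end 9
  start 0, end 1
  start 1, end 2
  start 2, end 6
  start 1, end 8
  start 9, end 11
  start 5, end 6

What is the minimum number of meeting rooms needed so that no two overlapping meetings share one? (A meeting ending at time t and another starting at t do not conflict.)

Events (time:±→running): 0:+→1 1:-→0 1:+→1 1:+→2 2:-→1 2:+→2 5:+→3 … peak 3.

3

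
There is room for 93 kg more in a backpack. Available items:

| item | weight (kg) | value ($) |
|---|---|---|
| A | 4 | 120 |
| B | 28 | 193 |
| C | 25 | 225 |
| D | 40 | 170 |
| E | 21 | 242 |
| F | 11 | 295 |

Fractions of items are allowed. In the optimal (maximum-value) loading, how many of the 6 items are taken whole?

5

Ratios (sorted): A 30.00, F 26.82, E 11.52, C 9.00, B 6.89, D 4.25
take A (4 @ 120); take F (11 @ 295); take E (21 @ 242); take C (25 @ 225); take B (28 @ 193); take 4/40 of D → 17.00. Capacity used 93/93.
5 item(s) taken whole; one partial (take 4/40 of D).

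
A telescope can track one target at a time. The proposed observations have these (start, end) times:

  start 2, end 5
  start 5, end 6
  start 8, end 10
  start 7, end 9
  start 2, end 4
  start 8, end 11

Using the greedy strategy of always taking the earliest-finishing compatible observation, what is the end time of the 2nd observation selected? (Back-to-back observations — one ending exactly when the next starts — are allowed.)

Order by finish time; keep every interval that doesn't clash with the previous kept one.
By end time: (2,4), (2,5), (5,6), (7,9), (8,10), (8,11).
Pick (2,4); next start ≥ 4 → (5,6); next start ≥ 6 → (7,9).
Selected: (2,4) (5,6) (7,9)

6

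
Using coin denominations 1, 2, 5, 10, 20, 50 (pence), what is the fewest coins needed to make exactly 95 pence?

4

95 − 1×50→45 − 2×20→5 − 1×5→0
Total coins = 1 + 2 + 1 = 4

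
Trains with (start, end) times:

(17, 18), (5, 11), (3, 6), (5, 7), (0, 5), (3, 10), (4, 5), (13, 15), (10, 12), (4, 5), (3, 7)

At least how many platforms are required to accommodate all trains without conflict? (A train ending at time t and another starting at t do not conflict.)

6

The answer is the maximum number of intervals overlapping at any instant.
Events (time:±→running): 0:+→1 3:+→2 3:+→3 3:+→4 4:+→5 4:+→6 … peak 6.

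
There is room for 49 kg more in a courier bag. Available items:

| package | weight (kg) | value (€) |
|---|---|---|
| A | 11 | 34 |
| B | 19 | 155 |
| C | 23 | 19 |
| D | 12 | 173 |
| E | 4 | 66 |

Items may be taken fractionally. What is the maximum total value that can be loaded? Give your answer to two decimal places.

430.48

Sort by value per unit weight and fill in that order.
Order: E (66/4=16.50) > D (173/12=14.42) > B (155/19=8.16) > A (34/11=3.09) > C (19/23=0.83)
Fill: take E (4 @ 66) → take D (12 @ 173) → take B (19 @ 155) → take A (11 @ 34) → take 3/23 of C → 2.48; 49/49 used.
Total value = 430.48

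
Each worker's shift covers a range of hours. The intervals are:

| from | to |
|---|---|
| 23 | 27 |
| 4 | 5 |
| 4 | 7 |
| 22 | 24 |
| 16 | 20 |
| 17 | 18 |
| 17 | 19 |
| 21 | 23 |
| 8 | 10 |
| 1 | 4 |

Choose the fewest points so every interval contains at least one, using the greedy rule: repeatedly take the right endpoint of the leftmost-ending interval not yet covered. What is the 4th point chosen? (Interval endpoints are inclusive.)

23

By right end: [1,4]  [4,5]  [4,7]  [8,10]  [17,18]  [17,19]  [16,20]  [21,23]  [22,24]  [23,27]
[1,4] uncovered → point at 4; [8,10] uncovered → point at 10; [17,18] uncovered → point at 18; [21,23] uncovered → point at 23.
Points: 4, 10, 18, 23 (4 total).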